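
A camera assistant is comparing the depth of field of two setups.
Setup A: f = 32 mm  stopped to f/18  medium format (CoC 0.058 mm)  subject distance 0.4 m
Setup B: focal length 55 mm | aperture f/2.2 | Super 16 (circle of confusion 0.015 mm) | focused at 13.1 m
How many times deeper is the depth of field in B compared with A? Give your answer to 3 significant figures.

10.9

Setup A: H = 32²/(18×0.058) + 32 ≈ 1012.8 mm; DoF = Df − Dn = 640.19 − 290.87 ≈ 349.32 mm.
Setup B: H = 55²/(2.2×0.015) + 55 ≈ 91721.7 mm; DoF = Df − Dn = 15273.6 − 11468.0 ≈ 3805.6 mm.
Ratio = 3805.6 / 349.32 ≈ 10.9.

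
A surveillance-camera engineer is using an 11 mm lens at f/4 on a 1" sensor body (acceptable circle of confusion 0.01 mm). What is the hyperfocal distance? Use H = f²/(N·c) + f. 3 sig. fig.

3.04 m

Hyperfocal distance H = f²/(N·c) + f = 11²/(4 × 0.01) + 11 = 121/0.04 + 11 ≈ 3036.0 mm ≈ 3.04 m.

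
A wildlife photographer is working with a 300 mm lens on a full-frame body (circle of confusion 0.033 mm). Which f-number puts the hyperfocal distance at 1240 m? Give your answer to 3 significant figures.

Rearrange H = f²/(N·c) + f for N: N = f² / ((H − f)·c).
N = 300² / ((1240000 − 300) × 0.033) = 90000 / 40910 ≈ 2.20.

f/2.20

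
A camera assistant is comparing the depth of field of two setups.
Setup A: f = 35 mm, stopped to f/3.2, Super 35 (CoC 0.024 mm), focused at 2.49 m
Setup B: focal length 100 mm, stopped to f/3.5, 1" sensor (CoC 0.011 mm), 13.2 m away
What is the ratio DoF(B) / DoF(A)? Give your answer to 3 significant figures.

Setup A: H = 35²/(3.2×0.024) + 35 ≈ 15985.5 mm; DoF = Df − Dn = 2942.96 − 2157.87 ≈ 785.09 mm.
Setup B: H = 100²/(3.5×0.011) + 100 ≈ 259840.3 mm; DoF = Df − Dn = 13901.1 − 12566.2 ≈ 1334.9 mm.
Ratio = 1334.9 / 785.09 ≈ 1.70.

1.70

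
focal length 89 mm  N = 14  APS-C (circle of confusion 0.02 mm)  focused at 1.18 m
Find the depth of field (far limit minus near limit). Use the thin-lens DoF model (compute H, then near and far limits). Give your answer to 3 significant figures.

91.2 mm

Hyperfocal distance H = f²/(N·c) + f = 89²/(14 × 0.02) + 89 = 7921/0.28 + 89 ≈ 28378.3 mm ≈ 28.38 m.
Near limit Dn = s·(H − f)/(H + s − 2f) = 1180 × (28378.3 − 89) / (28378.3 + 1180 − 2 × 89) = 1180 × 28289.3 / 29380.3 ≈ 1136.182 mm.
Far limit Df = s·(H − f)/(H − s) = 1180 × (28378.3 − 89) / (28378.3 − 1180) = 1180 × 28289.3 / 27198.3 ≈ 1227.333 mm.
Depth of field = Df − Dn = 1227.333 − 1136.182 ≈ 91.151 mm.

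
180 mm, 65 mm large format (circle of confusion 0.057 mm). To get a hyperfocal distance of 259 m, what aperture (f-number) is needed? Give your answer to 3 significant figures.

Rearrange H = f²/(N·c) + f for N: N = f² / ((H − f)·c).
N = 180² / ((259000 − 180) × 0.057) = 32400 / 14753 ≈ 2.20.

f/2.20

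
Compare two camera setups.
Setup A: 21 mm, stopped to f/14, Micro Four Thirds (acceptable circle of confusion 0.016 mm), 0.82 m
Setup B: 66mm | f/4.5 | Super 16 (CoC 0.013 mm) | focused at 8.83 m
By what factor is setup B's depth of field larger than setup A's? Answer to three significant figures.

Setup A: H = 21²/(14×0.016) + 21 ≈ 1989.8 mm; DoF = Df − Dn = 1380.10 − 583.28 ≈ 796.82 mm.
Setup B: H = 66²/(4.5×0.013) + 66 ≈ 74527.5 mm; DoF = Df − Dn = 10007.9 − 7900.2 ≈ 2107.7 mm.
Ratio = 2107.7 / 796.82 ≈ 2.65.

2.65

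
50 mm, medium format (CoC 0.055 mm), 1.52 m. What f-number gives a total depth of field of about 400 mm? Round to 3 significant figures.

f/4

Write h = H − f = f²/(N·c). The thin-lens limits are Dn = s·h/(h + (s−f)) and Df = s·h/(h − (s−f)), so DoF = Df − Dn = 2·s·(s−f)·h / (h² − (s−f)²).
That is a quadratic in h: DoF·h² − 2·s·(s−f)·h − DoF·(s−f)² = 0 ⇒ h = (s−f)·(s + √(s² + DoF²)) / DoF = 1470 × (1520 + √(1520² + 400²)) / 400 = 1470 × (1520 + 1571.75) / 400 ≈ 11362 mm.
Then N = f²/(c·h) = 50² / (0.055 × 11362) = 2500 / 624.92 ≈ 4.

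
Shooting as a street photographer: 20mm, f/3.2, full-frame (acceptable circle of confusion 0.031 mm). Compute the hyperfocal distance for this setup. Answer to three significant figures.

Hyperfocal distance H = f²/(N·c) + f = 20²/(3.2 × 0.031) + 20 = 400/0.0992 + 20 ≈ 4052.3 mm ≈ 4.05 m.

4.05 m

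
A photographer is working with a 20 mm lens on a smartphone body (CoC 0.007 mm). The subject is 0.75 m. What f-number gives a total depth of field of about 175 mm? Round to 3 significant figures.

f/9.01

Write h = H − f = f²/(N·c). The thin-lens limits are Dn = s·h/(h + (s−f)) and Df = s·h/(h − (s−f)), so DoF = Df − Dn = 2·s·(s−f)·h / (h² − (s−f)²).
That is a quadratic in h: DoF·h² − 2·s·(s−f)·h − DoF·(s−f)² = 0 ⇒ h = (s−f)·(s + √(s² + DoF²)) / DoF = 730 × (750 + √(750² + 175²)) / 175 = 730 × (750 + 770.146) / 175 ≈ 6341.2 mm.
Then N = f²/(c·h) = 20² / (0.007 × 6341.2) = 400 / 44.388 ≈ 9.01.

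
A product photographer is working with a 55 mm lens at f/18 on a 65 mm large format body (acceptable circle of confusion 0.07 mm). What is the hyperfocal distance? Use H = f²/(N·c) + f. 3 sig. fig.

Hyperfocal distance H = f²/(N·c) + f = 55²/(18 × 0.07) + 55 = 3025/1.26 + 55 ≈ 2455.8 mm ≈ 2.46 m.

2.46 m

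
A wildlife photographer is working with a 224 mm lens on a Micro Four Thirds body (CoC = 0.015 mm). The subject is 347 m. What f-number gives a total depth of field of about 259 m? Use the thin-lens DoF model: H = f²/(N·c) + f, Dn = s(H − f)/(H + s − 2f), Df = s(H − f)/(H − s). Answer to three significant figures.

f/3.20

Write h = H − f = f²/(N·c). The thin-lens limits are Dn = s·h/(h + (s−f)) and Df = s·h/(h − (s−f)), so DoF = Df − Dn = 2·s·(s−f)·h / (h² − (s−f)²).
That is a quadratic in h: DoF·h² − 2·s·(s−f)·h − DoF·(s−f)² = 0 ⇒ h = (s−f)·(s + √(s² + DoF²)) / DoF = 346776 × (347000 + √(347000² + 259000²)) / 259000 = 346776 × (347000 + 433001) / 259000 ≈ 1044346 mm.
Then N = f²/(c·h) = 224² / (0.015 × 1044346) = 50176 / 15665 ≈ 3.20.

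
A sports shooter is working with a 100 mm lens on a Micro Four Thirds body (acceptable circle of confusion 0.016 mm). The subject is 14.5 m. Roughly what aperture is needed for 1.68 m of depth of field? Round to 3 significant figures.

Write h = H − f = f²/(N·c). The thin-lens limits are Dn = s·h/(h + (s−f)) and Df = s·h/(h − (s−f)), so DoF = Df − Dn = 2·s·(s−f)·h / (h² − (s−f)²).
That is a quadratic in h: DoF·h² − 2·s·(s−f)·h − DoF·(s−f)² = 0 ⇒ h = (s−f)·(s + √(s² + DoF²)) / DoF = 14400 × (14500 + √(14500² + 1680²)) / 1680 = 14400 × (14500 + 14597.0) / 1680 ≈ 249403 mm.
Then N = f²/(c·h) = 100² / (0.016 × 249403) = 10000 / 3990.4 ≈ 2.51.

f/2.51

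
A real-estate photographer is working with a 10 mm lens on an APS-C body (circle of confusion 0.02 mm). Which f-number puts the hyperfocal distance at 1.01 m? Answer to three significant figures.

Rearrange H = f²/(N·c) + f for N: N = f² / ((H − f)·c).
N = 10² / ((1010 − 10) × 0.02) = 100 / 20.00 ≈ 5.

f/5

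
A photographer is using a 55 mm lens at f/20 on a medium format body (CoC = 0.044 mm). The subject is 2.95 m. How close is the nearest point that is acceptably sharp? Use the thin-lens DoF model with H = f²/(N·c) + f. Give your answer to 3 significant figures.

Hyperfocal distance H = f²/(N·c) + f = 55²/(20 × 0.044) + 55 = 3025/0.88 + 55 ≈ 3492.5 mm ≈ 3.493 m.
Near limit Dn = s·(H − f)/(H + s − 2f) = 2950 × (3492.5 − 55) / (3492.5 + 2950 − 2 × 55) = 2950 × 3437.5 / 6332.5 ≈ 1601.4 mm ≈ 1.60 m.

1.60 m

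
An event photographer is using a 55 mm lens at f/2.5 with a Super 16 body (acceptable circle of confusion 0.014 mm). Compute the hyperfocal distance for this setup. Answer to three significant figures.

Hyperfocal distance H = f²/(N·c) + f = 55²/(2.5 × 0.014) + 55 = 3025/0.035 + 55 ≈ 86483.6 mm ≈ 86.5 m.

86.5 m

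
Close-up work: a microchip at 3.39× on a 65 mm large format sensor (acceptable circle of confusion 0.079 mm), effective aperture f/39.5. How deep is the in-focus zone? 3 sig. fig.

0.543 mm

At magnification m, DoF ≈ 2·N_eff·c/m² = 2 × 39.5 × 0.079 / 3.39² = 6.241 / 11.49 ≈ 0.543 mm.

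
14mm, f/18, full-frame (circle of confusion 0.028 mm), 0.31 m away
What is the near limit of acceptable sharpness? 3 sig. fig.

Hyperfocal distance H = f²/(N·c) + f = 14²/(18 × 0.028) + 14 = 196/0.504 + 14 ≈ 402.9 mm ≈ 0.403 m.
Near limit Dn = s·(H − f)/(H + s − 2f) = 310 × (402.9 − 14) / (402.9 + 310 − 2 × 14) = 310 × 388.9 / 684.9 ≈ 176.02 mm.

176 mm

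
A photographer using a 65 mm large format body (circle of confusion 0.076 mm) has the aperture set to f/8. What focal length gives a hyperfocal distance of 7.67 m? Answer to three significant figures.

68.0 mm

From H = f²/(N·c) + f, with f ≪ H: f ≈ √(H·N·c) = √(7670 × 8 × 0.076) = √4663.4 ≈ 68.29 mm.
Exact: f² + N·c·f − N·c·H = 0 ⇒ f = (−N·c + √((N·c)² + 4·N·c·H))/2 = (−0.608 + √18654)/2 ≈ 67.985 mm ≈ 68.0 mm.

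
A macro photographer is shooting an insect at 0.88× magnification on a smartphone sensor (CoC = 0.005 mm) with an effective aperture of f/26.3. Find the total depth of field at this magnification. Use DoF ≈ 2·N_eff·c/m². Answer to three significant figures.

At magnification m, DoF ≈ 2·N_eff·c/m² = 2 × 26.3 × 0.005 / 0.88² = 0.263 / 0.7744 ≈ 0.34 mm.

0.340 mm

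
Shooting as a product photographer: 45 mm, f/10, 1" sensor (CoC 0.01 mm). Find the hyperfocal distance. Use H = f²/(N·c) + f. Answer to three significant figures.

Hyperfocal distance H = f²/(N·c) + f = 45²/(10 × 0.01) + 45 = 2025/0.1 + 45 ≈ 20295.0 mm ≈ 20.3 m.

20.3 m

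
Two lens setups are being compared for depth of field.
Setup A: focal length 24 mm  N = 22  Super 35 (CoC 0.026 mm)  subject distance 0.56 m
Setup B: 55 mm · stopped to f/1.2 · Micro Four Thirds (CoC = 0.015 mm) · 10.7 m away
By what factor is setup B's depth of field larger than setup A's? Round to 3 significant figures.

Setup A: H = 24²/(22×0.026) + 24 ≈ 1031.0 mm; DoF = Df − Dn = 1197.29 − 365.47 ≈ 831.82 mm.
Setup B: H = 55²/(1.2×0.015) + 55 ≈ 168110.6 mm; DoF = Df − Dn = 11423.6 − 10062.6 ≈ 1361.0 mm.
Ratio = 1361.0 / 831.82 ≈ 1.64.

1.64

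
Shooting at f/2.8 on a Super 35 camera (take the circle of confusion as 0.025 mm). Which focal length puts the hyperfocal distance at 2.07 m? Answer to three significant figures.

From H = f²/(N·c) + f, with f ≪ H: f ≈ √(H·N·c) = √(2070 × 2.8 × 0.025) = √144.90 ≈ 12.04 mm.
The +f correction barely moves this — solving exactly, f² + N·c·f − N·c·H = 0 ⇒ f = (−N·c + √((N·c)² + 4·N·c·H))/2 = (−0.07 + √579.60)/2 ≈ 12.002 mm, so f ≈ 12.0 mm.

12.0 mm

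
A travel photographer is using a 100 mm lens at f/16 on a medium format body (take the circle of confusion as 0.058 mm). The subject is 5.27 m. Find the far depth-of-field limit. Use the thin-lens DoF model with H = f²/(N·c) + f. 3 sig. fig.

10.1 m

Hyperfocal distance H = f²/(N·c) + f = 100²/(16 × 0.058) + 100 = 10000/0.928 + 100 ≈ 10875.9 mm ≈ 10.88 m.
Far limit Df = s·(H − f)/(H − s) = 5270 × (10875.9 − 100) / (10875.9 − 5270) = 5270 × 10775.9 / 5605.9 ≈ 10130 mm ≈ 10.1 m.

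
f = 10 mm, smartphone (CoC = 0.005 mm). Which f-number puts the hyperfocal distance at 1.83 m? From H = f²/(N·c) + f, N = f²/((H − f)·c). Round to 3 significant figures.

f/11

Rearrange H = f²/(N·c) + f for N: N = f² / ((H − f)·c).
N = 10² / ((1830 − 10) × 0.005) = 100 / 9.100 ≈ 11.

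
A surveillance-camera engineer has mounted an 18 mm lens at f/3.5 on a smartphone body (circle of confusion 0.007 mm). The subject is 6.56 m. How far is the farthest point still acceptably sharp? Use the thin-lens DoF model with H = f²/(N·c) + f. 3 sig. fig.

Hyperfocal distance H = f²/(N·c) + f = 18²/(3.5 × 0.007) + 18 = 324/0.0245 + 18 ≈ 13242.5 mm ≈ 13.24 m.
Far limit Df = s·(H − f)/(H − s) = 6560 × (13242.5 − 18) / (13242.5 − 6560) = 6560 × 13224.5 / 6682.5 ≈ 12982 mm ≈ 13.0 m.

13.0 m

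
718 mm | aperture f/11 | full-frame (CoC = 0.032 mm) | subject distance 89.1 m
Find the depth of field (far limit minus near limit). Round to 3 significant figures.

Hyperfocal distance H = f²/(N·c) + f = 718²/(11 × 0.032) + 718 = 515524/0.352 + 718 ≈ 1465274.8 mm ≈ 1465 m.
Near limit Dn = s·(H − f)/(H + s − 2f) = 89100 × (1465274.8 − 718) / (1465274.8 + 89100 − 2 × 718) = 89100 × 1464556.8 / 1552938.8 ≈ 84029 mm.
Far limit Df = s·(H − f)/(H − s) = 89100 × (1465274.8 − 718) / (1465274.8 − 89100) = 89100 × 1464556.8 / 1376174.8 ≈ 94822 mm.
Depth of field = Df − Dn = 94822 − 84029 ≈ 10793 mm ≈ 10.8 m.

10.8 m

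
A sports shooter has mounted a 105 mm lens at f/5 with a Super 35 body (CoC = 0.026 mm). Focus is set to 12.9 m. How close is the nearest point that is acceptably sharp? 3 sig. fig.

Hyperfocal distance H = f²/(N·c) + f = 105²/(5 × 0.026) + 105 = 11025/0.13 + 105 ≈ 84912.7 mm ≈ 84.91 m.
Near limit Dn = s·(H − f)/(H + s − 2f) = 12900 × (84912.7 − 105) / (84912.7 + 12900 − 2 × 105) = 12900 × 84807.7 / 97602.7 ≈ 11209 mm ≈ 11.2 m.

11.2 m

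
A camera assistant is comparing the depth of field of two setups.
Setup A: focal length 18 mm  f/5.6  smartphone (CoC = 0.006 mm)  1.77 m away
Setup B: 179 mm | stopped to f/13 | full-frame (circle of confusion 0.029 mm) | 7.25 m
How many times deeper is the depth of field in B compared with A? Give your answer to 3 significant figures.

1.83

Setup A: H = 18²/(5.6×0.006) + 18 ≈ 9660.9 mm; DoF = Df − Dn = 2162.99 − 1497.86 ≈ 665.13 mm.
Setup B: H = 179²/(13×0.029) + 179 ≈ 85168.4 mm; DoF = Df − Dn = 7907.9 − 6693.1 ≈ 1214.8 mm.
Ratio = 1214.8 / 665.13 ≈ 1.83.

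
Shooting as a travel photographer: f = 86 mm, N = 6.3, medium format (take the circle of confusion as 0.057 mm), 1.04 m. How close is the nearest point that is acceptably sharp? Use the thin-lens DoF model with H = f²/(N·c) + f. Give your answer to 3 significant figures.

0.994 m

Hyperfocal distance H = f²/(N·c) + f = 86²/(6.3 × 0.057) + 86 = 7396/0.3591 + 86 ≈ 20681.9 mm ≈ 20.68 m.
Near limit Dn = s·(H − f)/(H + s − 2f) = 1040 × (20681.9 − 86) / (20681.9 + 1040 − 2 × 86) = 1040 × 20595.9 / 21549.9 ≈ 993.96 mm ≈ 0.994 m.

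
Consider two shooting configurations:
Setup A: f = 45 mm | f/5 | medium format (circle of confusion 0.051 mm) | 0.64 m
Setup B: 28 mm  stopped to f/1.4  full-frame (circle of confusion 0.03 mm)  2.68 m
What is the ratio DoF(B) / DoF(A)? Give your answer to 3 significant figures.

8.06

Setup A: H = 45²/(5×0.051) + 45 ≈ 7986.2 mm; DoF = Df − Dn = 691.836 − 595.390 ≈ 96.446 mm.
Setup B: H = 28²/(1.4×0.03) + 28 ≈ 18694.7 mm; DoF = Df − Dn = 3123.80 − 2346.61 ≈ 777.19 mm.
Ratio = 777.19 / 96.446 ≈ 8.06.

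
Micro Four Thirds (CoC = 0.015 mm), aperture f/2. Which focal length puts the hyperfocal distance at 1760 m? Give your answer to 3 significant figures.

From H = f²/(N·c) + f, with f ≪ H: f ≈ √(H·N·c) = √(1760000 × 2 × 0.015) = √52800 ≈ 229.8 mm.
The +f correction barely moves this — solving exactly, f² + N·c·f − N·c·H = 0 ⇒ f = (−N·c + √((N·c)² + 4·N·c·H))/2 = (−0.03 + √211200)/2 ≈ 229.77 mm, so f ≈ 230 mm.

230 mm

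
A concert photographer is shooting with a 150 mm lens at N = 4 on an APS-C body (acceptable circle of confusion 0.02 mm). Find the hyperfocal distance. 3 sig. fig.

Hyperfocal distance H = f²/(N·c) + f = 150²/(4 × 0.02) + 150 = 22500/0.08 + 150 ≈ 281400.0 mm ≈ 281 m.

281 m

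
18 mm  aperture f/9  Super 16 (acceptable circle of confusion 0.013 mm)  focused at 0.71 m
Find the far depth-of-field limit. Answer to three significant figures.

0.947 m

Hyperfocal distance H = f²/(N·c) + f = 18²/(9 × 0.013) + 18 = 324/0.117 + 18 ≈ 2787.2 mm ≈ 2.787 m.
Far limit Df = s·(H − f)/(H − s) = 710 × (2787.2 − 18) / (2787.2 − 710) = 710 × 2769.2 / 2077.2 ≈ 946.53 mm ≈ 0.947 m.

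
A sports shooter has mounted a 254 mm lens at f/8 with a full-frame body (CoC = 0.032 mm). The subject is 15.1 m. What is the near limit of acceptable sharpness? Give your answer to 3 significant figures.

Hyperfocal distance H = f²/(N·c) + f = 254²/(8 × 0.032) + 254 = 64516/0.256 + 254 ≈ 252269.6 mm ≈ 252.3 m.
Near limit Dn = s·(H − f)/(H + s − 2f) = 15100 × (252269.6 − 254) / (252269.6 + 15100 − 2 × 254) = 15100 × 252015.6 / 266861.6 ≈ 14260 mm ≈ 14.3 m.

14.3 m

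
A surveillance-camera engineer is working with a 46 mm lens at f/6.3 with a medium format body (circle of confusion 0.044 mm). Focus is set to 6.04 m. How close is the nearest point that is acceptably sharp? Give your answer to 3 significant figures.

3.38 m

Hyperfocal distance H = f²/(N·c) + f = 46²/(6.3 × 0.044) + 46 = 2116/0.2772 + 46 ≈ 7679.5 mm ≈ 7.679 m.
Near limit Dn = s·(H − f)/(H + s − 2f) = 6040 × (7679.5 − 46) / (7679.5 + 6040 − 2 × 46) = 6040 × 7633.5 / 13627.5 ≈ 3383.3 mm ≈ 3.38 m.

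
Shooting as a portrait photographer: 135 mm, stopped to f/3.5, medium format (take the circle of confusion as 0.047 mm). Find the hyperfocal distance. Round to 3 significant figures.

Hyperfocal distance H = f²/(N·c) + f = 135²/(3.5 × 0.047) + 135 = 18225/0.1645 + 135 ≈ 110925.3 mm ≈ 111 m.

111 m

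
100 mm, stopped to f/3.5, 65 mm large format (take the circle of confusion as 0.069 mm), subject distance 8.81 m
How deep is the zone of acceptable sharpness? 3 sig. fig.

Hyperfocal distance H = f²/(N·c) + f = 100²/(3.5 × 0.069) + 100 = 10000/0.2415 + 100 ≈ 41507.9 mm ≈ 41.51 m.
Near limit Dn = s·(H − f)/(H + s − 2f) = 8810 × (41507.9 − 100) / (41507.9 + 8810 − 2 × 100) = 8810 × 41407.9 / 50117.9 ≈ 7278.9 mm.
Far limit Df = s·(H − f)/(H − s) = 8810 × (41507.9 − 100) / (41507.9 − 8810) = 8810 × 41407.9 / 32697.9 ≈ 11156.8 mm.
Depth of field = Df − Dn = 11156.8 − 7278.9 ≈ 3877.9 mm ≈ 3.88 m.

3.88 m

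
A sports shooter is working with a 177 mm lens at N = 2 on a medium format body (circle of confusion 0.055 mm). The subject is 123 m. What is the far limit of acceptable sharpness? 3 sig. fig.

216 m

Hyperfocal distance H = f²/(N·c) + f = 177²/(2 × 0.055) + 177 = 31329/0.11 + 177 ≈ 284986.1 mm ≈ 285.0 m.
Far limit Df = s·(H − f)/(H − s) = 123000 × (284986.1 − 177) / (284986.1 − 123000) = 123000 × 284809.1 / 161986.1 ≈ 216263 mm ≈ 216 m.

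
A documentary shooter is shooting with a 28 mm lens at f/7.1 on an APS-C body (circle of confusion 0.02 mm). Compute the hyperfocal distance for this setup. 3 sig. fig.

5.55 m

Hyperfocal distance H = f²/(N·c) + f = 28²/(7.1 × 0.02) + 28 = 784/0.142 + 28 ≈ 5549.1 mm ≈ 5.55 m.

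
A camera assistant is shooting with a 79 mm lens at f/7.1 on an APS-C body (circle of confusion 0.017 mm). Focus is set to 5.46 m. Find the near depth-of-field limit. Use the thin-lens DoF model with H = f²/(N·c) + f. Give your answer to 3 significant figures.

4.95 m

Hyperfocal distance H = f²/(N·c) + f = 79²/(7.1 × 0.017) + 79 = 6241/0.1207 + 79 ≈ 51785.7 mm ≈ 51.79 m.
Near limit Dn = s·(H − f)/(H + s − 2f) = 5460 × (51785.7 − 79) / (51785.7 + 5460 − 2 × 79) = 5460 × 51706.7 / 57087.7 ≈ 4945.3 mm ≈ 4.95 m.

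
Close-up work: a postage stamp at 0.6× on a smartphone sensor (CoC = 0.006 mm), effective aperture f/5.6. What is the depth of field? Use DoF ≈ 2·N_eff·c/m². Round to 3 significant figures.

0.187 mm

At magnification m, DoF ≈ 2·N_eff·c/m² = 2 × 5.6 × 0.006 / 0.6² = 0.0672 / 0.36 ≈ 0.187 mm.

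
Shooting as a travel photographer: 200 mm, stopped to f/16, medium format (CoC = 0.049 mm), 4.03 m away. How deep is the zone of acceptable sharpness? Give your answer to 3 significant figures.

Hyperfocal distance H = f²/(N·c) + f = 200²/(16 × 0.049) + 200 = 40000/0.784 + 200 ≈ 51220.4 mm ≈ 51.22 m.
Near limit Dn = s·(H − f)/(H + s − 2f) = 4030 × (51220.4 − 200) / (51220.4 + 4030 − 2 × 200) = 4030 × 51020.4 / 54850.4 ≈ 3748.60 mm.
Far limit Df = s·(H − f)/(H − s) = 4030 × (51220.4 − 200) / (51220.4 − 4030) = 4030 × 51020.4 / 47190.4 ≈ 4357.08 mm.
Depth of field = Df − Dn = 4357.08 − 3748.60 ≈ 608.48 mm ≈ 0.608 m.

0.608 m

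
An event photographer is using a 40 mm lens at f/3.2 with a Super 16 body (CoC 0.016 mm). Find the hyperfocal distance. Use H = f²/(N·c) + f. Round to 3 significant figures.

31.3 m

Hyperfocal distance H = f²/(N·c) + f = 40²/(3.2 × 0.016) + 40 = 1600/0.0512 + 40 ≈ 31290.0 mm ≈ 31.3 m.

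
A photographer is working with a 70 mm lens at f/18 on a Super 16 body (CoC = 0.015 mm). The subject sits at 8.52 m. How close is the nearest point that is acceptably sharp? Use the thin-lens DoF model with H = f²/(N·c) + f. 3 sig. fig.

Hyperfocal distance H = f²/(N·c) + f = 70²/(18 × 0.015) + 70 = 4900/0.27 + 70 ≈ 18218.1 mm ≈ 18.22 m.
Near limit Dn = s·(H − f)/(H + s − 2f) = 8520 × (18218.1 − 70) / (18218.1 + 8520 − 2 × 70) = 8520 × 18148.1 / 26598.1 ≈ 5813.3 mm ≈ 5.81 m.

5.81 m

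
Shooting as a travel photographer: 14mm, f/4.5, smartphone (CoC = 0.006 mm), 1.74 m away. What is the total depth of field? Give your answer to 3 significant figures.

Hyperfocal distance H = f²/(N·c) + f = 14²/(4.5 × 0.006) + 14 = 196/0.027 + 14 ≈ 7273.3 mm ≈ 7.273 m.
Near limit Dn = s·(H − f)/(H + s − 2f) = 1740 × (7273.3 − 14) / (7273.3 + 1740 − 2 × 14) = 1740 × 7259.3 / 8985.3 ≈ 1405.76 mm.
Far limit Df = s·(H − f)/(H − s) = 1740 × (7273.3 − 14) / (7273.3 − 1740) = 1740 × 7259.3 / 5533.3 ≈ 2282.76 mm.
Depth of field = Df − Dn = 2282.76 − 1405.76 ≈ 877.00 mm ≈ 0.877 m.

0.877 m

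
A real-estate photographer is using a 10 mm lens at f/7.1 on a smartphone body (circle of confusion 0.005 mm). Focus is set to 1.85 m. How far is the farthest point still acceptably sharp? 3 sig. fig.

Hyperfocal distance H = f²/(N·c) + f = 10²/(7.1 × 0.005) + 10 = 100/0.0355 + 10 ≈ 2826.9 mm ≈ 2.827 m.
Far limit Df = s·(H − f)/(H − s) = 1850 × (2826.9 − 10) / (2826.9 − 1850) = 1850 × 2816.9 / 976.9 ≈ 5334.5 mm ≈ 5.33 m.

5.33 m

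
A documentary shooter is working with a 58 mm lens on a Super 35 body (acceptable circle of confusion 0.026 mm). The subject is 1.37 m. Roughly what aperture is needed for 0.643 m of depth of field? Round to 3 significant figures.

f/22

Write h = H − f = f²/(N·c). The thin-lens limits are Dn = s·h/(h + (s−f)) and Df = s·h/(h − (s−f)), so DoF = Df − Dn = 2·s·(s−f)·h / (h² − (s−f)²).
That is a quadratic in h: DoF·h² − 2·s·(s−f)·h − DoF·(s−f)² = 0 ⇒ h = (s−f)·(s + √(s² + DoF²)) / DoF = 1312 × (1370 + √(1370² + 643²)) / 643 = 1312 × (1370 + 1513.39) / 643 ≈ 5883.4 mm.
Then N = f²/(c·h) = 58² / (0.026 × 5883.4) = 3364 / 152.97 ≈ 22.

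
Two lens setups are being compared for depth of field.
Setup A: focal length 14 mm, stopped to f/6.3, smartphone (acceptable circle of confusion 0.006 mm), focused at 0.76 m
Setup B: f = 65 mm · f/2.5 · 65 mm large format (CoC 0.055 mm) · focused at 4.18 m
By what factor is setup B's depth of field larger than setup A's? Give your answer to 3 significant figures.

Setup A: H = 14²/(6.3×0.006) + 14 ≈ 5199.2 mm; DoF = Df − Dn = 887.72 − 664.41 ≈ 223.31 mm.
Setup B: H = 65²/(2.5×0.055) + 65 ≈ 30792.3 mm; DoF = Df − Dn = 4826.3 − 3686.3 ≈ 1140.0 mm.
Ratio = 1140.0 / 223.31 ≈ 5.11.

5.11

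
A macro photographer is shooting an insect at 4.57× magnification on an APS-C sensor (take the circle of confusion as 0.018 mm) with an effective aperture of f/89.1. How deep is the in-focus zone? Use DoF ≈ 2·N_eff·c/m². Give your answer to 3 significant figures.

At magnification m, DoF ≈ 2·N_eff·c/m² = 2 × 89.1 × 0.018 / 4.57² = 3.208 / 20.88 ≈ 0.154 mm.

0.154 mm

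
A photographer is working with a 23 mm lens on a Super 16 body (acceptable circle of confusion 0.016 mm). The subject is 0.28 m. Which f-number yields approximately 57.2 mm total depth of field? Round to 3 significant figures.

Write h = H − f = f²/(N·c). The thin-lens limits are Dn = s·h/(h + (s−f)) and Df = s·h/(h − (s−f)), so DoF = Df − Dn = 2·s·(s−f)·h / (h² − (s−f)²).
That is a quadratic in h: DoF·h² − 2·s·(s−f)·h − DoF·(s−f)² = 0 ⇒ h = (s−f)·(s + √(s² + DoF²)) / DoF = 257 × (280 + √(280² + 57.2²)) / 57.2 = 257 × (280 + 285.783) / 57.2 ≈ 2542.1 mm.
Then N = f²/(c·h) = 23² / (0.016 × 2542.1) = 529 / 40.673 ≈ 13.

f/13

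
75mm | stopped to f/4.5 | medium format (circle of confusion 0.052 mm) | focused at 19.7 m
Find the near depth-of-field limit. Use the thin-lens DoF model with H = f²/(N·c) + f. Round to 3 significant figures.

10.8 m

Hyperfocal distance H = f²/(N·c) + f = 75²/(4.5 × 0.052) + 75 = 5625/0.234 + 75 ≈ 24113.5 mm ≈ 24.11 m.
Near limit Dn = s·(H − f)/(H + s − 2f) = 19700 × (24113.5 − 75) / (24113.5 + 19700 − 2 × 75) = 19700 × 24038.5 / 43663.5 ≈ 10846 mm ≈ 10.8 m.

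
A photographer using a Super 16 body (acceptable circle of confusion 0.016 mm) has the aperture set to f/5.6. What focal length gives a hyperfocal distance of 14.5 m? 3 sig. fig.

From H = f²/(N·c) + f, with f ≪ H: f ≈ √(H·N·c) = √(14500 × 5.6 × 0.016) = √1299.2 ≈ 36.04 mm.
The +f correction barely moves this — solving exactly, f² + N·c·f − N·c·H = 0 ⇒ f = (−N·c + √((N·c)² + 4·N·c·H))/2 = (−0.0896 + √5196.8)/2 ≈ 36.000 mm, so f ≈ 36.0 mm.

36.0 mm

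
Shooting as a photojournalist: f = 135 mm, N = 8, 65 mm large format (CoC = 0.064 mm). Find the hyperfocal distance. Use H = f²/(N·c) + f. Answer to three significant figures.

Hyperfocal distance H = f²/(N·c) + f = 135²/(8 × 0.064) + 135 = 18225/0.512 + 135 ≈ 35730.7 mm ≈ 35.7 m.

35.7 m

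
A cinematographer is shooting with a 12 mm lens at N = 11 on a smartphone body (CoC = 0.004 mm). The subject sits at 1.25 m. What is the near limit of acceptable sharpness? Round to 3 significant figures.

0.907 m

Hyperfocal distance H = f²/(N·c) + f = 12²/(11 × 0.004) + 12 = 144/0.044 + 12 ≈ 3284.7 mm ≈ 3.285 m.
Near limit Dn = s·(H − f)/(H + s − 2f) = 1250 × (3284.7 − 12) / (3284.7 + 1250 − 2 × 12) = 1250 × 3272.7 / 4510.7 ≈ 906.93 mm ≈ 0.907 m.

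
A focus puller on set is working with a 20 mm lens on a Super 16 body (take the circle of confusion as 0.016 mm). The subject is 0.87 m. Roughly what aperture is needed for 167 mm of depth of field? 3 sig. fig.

f/2.80

Write h = H − f = f²/(N·c). The thin-lens limits are Dn = s·h/(h + (s−f)) and Df = s·h/(h − (s−f)), so DoF = Df − Dn = 2·s·(s−f)·h / (h² − (s−f)²).
That is a quadratic in h: DoF·h² − 2·s·(s−f)·h − DoF·(s−f)² = 0 ⇒ h = (s−f)·(s + √(s² + DoF²)) / DoF = 850 × (870 + √(870² + 167²)) / 167 = 850 × (870 + 885.883) / 167 ≈ 8937.1 mm.
Then N = f²/(c·h) = 20² / (0.016 × 8937.1) = 400 / 142.99 ≈ 2.80.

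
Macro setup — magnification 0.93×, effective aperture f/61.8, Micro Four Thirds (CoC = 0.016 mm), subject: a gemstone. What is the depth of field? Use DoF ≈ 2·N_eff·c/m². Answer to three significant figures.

At magnification m, DoF ≈ 2·N_eff·c/m² = 2 × 61.8 × 0.016 / 0.93² = 1.978 / 0.8649 ≈ 2.29 mm.

2.29 mm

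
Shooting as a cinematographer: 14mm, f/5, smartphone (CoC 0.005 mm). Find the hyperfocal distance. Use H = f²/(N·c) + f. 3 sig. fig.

7.85 m

Hyperfocal distance H = f²/(N·c) + f = 14²/(5 × 0.005) + 14 = 196/0.025 + 14 ≈ 7854.0 mm ≈ 7.85 m.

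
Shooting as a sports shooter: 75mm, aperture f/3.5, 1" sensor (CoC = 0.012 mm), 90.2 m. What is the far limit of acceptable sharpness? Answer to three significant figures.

Hyperfocal distance H = f²/(N·c) + f = 75²/(3.5 × 0.012) + 75 = 5625/0.042 + 75 ≈ 134003.6 mm ≈ 134.0 m.
Far limit Df = s·(H − f)/(H − s) = 90200 × (134003.6 − 75) / (134003.6 − 90200) = 90200 × 133928.6 / 43803.6 ≈ 275785 mm ≈ 276 m.

276 m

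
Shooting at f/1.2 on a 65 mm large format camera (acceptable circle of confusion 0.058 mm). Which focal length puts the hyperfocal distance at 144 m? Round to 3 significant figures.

100 mm

From H = f²/(N·c) + f, with f ≪ H: f ≈ √(H·N·c) = √(144000 × 1.2 × 0.058) = √10022 ≈ 100.1 mm.
The +f correction barely moves this — solving exactly, f² + N·c·f − N·c·H = 0 ⇒ f = (−N·c + √((N·c)² + 4·N·c·H))/2 = (−0.0696 + √40090)/2 ≈ 100.08 mm, so f ≈ 100 mm.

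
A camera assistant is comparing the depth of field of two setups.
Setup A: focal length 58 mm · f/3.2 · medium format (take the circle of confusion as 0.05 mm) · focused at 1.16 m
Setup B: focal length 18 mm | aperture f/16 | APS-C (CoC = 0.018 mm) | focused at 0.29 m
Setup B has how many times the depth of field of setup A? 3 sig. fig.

1.22

Setup A: H = 58²/(3.2×0.05) + 58 ≈ 21083.0 mm; DoF = Df − Dn = 1224.16 − 1102.23 ≈ 121.93 mm.
Setup B: H = 18²/(16×0.018) + 18 ≈ 1143.0 mm; DoF = Df − Dn = 382.47 − 233.54 ≈ 148.93 mm.
Ratio = 148.93 / 121.93 ≈ 1.22.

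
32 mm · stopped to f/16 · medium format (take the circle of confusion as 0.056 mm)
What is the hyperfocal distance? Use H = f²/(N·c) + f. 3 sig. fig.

Hyperfocal distance H = f²/(N·c) + f = 32²/(16 × 0.056) + 32 = 1024/0.896 + 32 ≈ 1174.9 mm ≈ 1.17 m.

1.17 m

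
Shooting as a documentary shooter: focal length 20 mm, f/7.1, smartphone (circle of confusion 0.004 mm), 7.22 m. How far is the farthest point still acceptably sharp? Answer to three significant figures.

Hyperfocal distance H = f²/(N·c) + f = 20²/(7.1 × 0.004) + 20 = 400/0.0284 + 20 ≈ 14104.5 mm ≈ 14.10 m.
Far limit Df = s·(H − f)/(H − s) = 7220 × (14104.5 − 20) / (14104.5 − 7220) = 7220 × 14084.5 / 6884.5 ≈ 14771 mm ≈ 14.8 m.

14.8 m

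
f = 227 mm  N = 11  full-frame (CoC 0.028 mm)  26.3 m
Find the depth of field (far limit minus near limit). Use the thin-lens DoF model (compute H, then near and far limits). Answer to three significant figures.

8.40 m

Hyperfocal distance H = f²/(N·c) + f = 227²/(11 × 0.028) + 227 = 51529/0.308 + 227 ≈ 167528.9 mm ≈ 167.5 m.
Near limit Dn = s·(H − f)/(H + s − 2f) = 26300 × (167528.9 − 227) / (167528.9 + 26300 − 2 × 227) = 26300 × 167301.9 / 193374.9 ≈ 22753.9 mm.
Far limit Df = s·(H − f)/(H − s) = 26300 × (167528.9 − 227) / (167528.9 − 26300) = 26300 × 167301.9 / 141228.9 ≈ 31155.4 mm.
Depth of field = Df − Dn = 31155.4 − 22753.9 ≈ 8401.5 mm ≈ 8.40 m.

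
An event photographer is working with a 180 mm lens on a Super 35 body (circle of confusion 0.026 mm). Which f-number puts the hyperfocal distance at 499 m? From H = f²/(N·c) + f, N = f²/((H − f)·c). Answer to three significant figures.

f/2.50

Rearrange H = f²/(N·c) + f for N: N = f² / ((H − f)·c).
N = 180² / ((499000 − 180) × 0.026) = 32400 / 12969 ≈ 2.50.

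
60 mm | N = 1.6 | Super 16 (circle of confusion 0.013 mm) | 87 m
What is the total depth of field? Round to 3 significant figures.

Hyperfocal distance H = f²/(N·c) + f = 60²/(1.6 × 0.013) + 60 = 3600/0.0208 + 60 ≈ 173136.9 mm ≈ 173.1 m.
Near limit Dn = s·(H − f)/(H + s − 2f) = 87000 × (173136.9 − 60) / (173136.9 + 87000 − 2 × 60) = 87000 × 173076.9 / 260016.9 ≈ 57910 mm.
Far limit Df = s·(H − f)/(H − s) = 87000 × (173136.9 − 60) / (173136.9 − 87000) = 87000 × 173076.9 / 86136.9 ≈ 174811 mm.
Depth of field = Df − Dn = 174811 − 57910 ≈ 116901 mm ≈ 117 m.

117 m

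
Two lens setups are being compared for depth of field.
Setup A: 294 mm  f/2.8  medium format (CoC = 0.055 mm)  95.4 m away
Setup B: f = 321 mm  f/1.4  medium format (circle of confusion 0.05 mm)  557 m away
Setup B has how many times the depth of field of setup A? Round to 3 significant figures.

14.8

Setup A: H = 294²/(2.8×0.055) + 294 ≈ 561566.7 mm; DoF = Df − Dn = 114863 − 81577 ≈ 33286 mm.
Setup B: H = 321²/(1.4×0.05) + 321 ≈ 1472335.3 mm; DoF = Df − Dn = 895750 − 404158 ≈ 491592 mm.
Ratio = 491592 / 33286 ≈ 14.8.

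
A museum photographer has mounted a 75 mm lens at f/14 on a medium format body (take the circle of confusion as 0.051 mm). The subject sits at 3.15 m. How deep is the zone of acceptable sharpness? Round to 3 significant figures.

Hyperfocal distance H = f²/(N·c) + f = 75²/(14 × 0.051) + 75 = 5625/0.714 + 75 ≈ 7953.2 mm ≈ 7.953 m.
Near limit Dn = s·(H − f)/(H + s − 2f) = 3150 × (7953.2 − 75) / (7953.2 + 3150 − 2 × 75) = 3150 × 7878.2 / 10953.2 ≈ 2265.7 mm.
Far limit Df = s·(H − f)/(H − s) = 3150 × (7953.2 − 75) / (7953.2 − 3150) = 3150 × 7878.2 / 4803.2 ≈ 5166.6 mm.
Depth of field = Df − Dn = 5166.6 − 2265.7 ≈ 2900.9 mm ≈ 2.90 m.

2.90 m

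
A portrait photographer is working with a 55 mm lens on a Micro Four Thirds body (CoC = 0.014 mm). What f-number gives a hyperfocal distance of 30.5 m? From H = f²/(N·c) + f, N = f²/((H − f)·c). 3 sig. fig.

Rearrange H = f²/(N·c) + f for N: N = f² / ((H − f)·c).
N = 55² / ((30500 − 55) × 0.014) = 3025 / 426.2 ≈ 7.10.

f/7.10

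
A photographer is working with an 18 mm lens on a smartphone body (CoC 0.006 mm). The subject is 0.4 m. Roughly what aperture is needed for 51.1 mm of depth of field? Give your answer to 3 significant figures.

Write h = H − f = f²/(N·c). The thin-lens limits are Dn = s·h/(h + (s−f)) and Df = s·h/(h − (s−f)), so DoF = Df − Dn = 2·s·(s−f)·h / (h² − (s−f)²).
That is a quadratic in h: DoF·h² − 2·s·(s−f)·h − DoF·(s−f)² = 0 ⇒ h = (s−f)·(s + √(s² + DoF²)) / DoF = 382 × (400 + √(400² + 51.1²)) / 51.1 = 382 × (400 + 403.251) / 51.1 ≈ 6004.7 mm.
Then N = f²/(c·h) = 18² / (0.006 × 6004.7) = 324 / 36.028 ≈ 8.99.

f/8.99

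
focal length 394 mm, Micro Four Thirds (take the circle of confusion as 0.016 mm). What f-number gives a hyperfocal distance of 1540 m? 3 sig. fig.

f/6.30

Rearrange H = f²/(N·c) + f for N: N = f² / ((H − f)·c).
N = 394² / ((1540000 − 394) × 0.016) = 155236 / 24634 ≈ 6.30.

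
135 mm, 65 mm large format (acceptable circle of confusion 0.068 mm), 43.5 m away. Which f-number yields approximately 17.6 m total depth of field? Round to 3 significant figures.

f/1.20

Write h = H − f = f²/(N·c). The thin-lens limits are Dn = s·h/(h + (s−f)) and Df = s·h/(h − (s−f)), so DoF = Df − Dn = 2·s·(s−f)·h / (h² − (s−f)²).
That is a quadratic in h: DoF·h² − 2·s·(s−f)·h − DoF·(s−f)² = 0 ⇒ h = (s−f)·(s + √(s² + DoF²)) / DoF = 43365 × (43500 + √(43500² + 17600²)) / 17600 = 43365 × (43500 + 46925.6) / 17600 ≈ 222801 mm.
Then N = f²/(c·h) = 135² / (0.068 × 222801) = 18225 / 15150 ≈ 1.20.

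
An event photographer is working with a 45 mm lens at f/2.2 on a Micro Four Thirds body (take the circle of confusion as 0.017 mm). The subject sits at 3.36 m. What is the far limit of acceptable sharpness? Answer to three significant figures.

3.58 m

Hyperfocal distance H = f²/(N·c) + f = 45²/(2.2 × 0.017) + 45 = 2025/0.0374 + 45 ≈ 54189.4 mm ≈ 54.19 m.
Far limit Df = s·(H − f)/(H − s) = 3360 × (54189.4 − 45) / (54189.4 − 3360) = 3360 × 54144.4 / 50829.4 ≈ 3579.1 mm ≈ 3.58 m.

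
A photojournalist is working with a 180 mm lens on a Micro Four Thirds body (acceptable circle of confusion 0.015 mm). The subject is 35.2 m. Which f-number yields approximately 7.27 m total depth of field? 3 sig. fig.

Write h = H − f = f²/(N·c). The thin-lens limits are Dn = s·h/(h + (s−f)) and Df = s·h/(h − (s−f)), so DoF = Df − Dn = 2·s·(s−f)·h / (h² − (s−f)²).
That is a quadratic in h: DoF·h² − 2·s·(s−f)·h − DoF·(s−f)² = 0 ⇒ h = (s−f)·(s + √(s² + DoF²)) / DoF = 35020 × (35200 + √(35200² + 7270²)) / 7270 = 35020 × (35200 + 35942.9) / 7270 ≈ 342699 mm.
Then N = f²/(c·h) = 180² / (0.015 × 342699) = 32400 / 5140.5 ≈ 6.30.

f/6.30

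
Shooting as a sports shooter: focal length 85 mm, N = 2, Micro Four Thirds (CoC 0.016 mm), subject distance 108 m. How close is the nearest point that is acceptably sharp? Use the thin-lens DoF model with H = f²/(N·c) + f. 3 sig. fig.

73.1 m

Hyperfocal distance H = f²/(N·c) + f = 85²/(2 × 0.016) + 85 = 7225/0.032 + 85 ≈ 225866.2 mm ≈ 225.9 m.
Near limit Dn = s·(H − f)/(H + s − 2f) = 108000 × (225866.2 − 85) / (225866.2 + 108000 − 2 × 85) = 108000 × 225781.2 / 333696.2 ≈ 73074 mm ≈ 73.1 m.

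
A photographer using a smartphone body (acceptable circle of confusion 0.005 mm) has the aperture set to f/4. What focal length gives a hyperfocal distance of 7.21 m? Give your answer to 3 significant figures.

12.0 mm

From H = f²/(N·c) + f, with f ≪ H: f ≈ √(H·N·c) = √(7210 × 4 × 0.005) = √144.20 ≈ 12.01 mm.
The +f correction barely moves this — solving exactly, f² + N·c·f − N·c·H = 0 ⇒ f = (−N·c + √((N·c)² + 4·N·c·H))/2 = (−0.02 + √576.80)/2 ≈ 11.998 mm, so f ≈ 12.0 mm.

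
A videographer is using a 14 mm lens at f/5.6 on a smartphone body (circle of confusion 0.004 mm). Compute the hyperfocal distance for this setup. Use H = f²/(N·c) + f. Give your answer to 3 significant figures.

Hyperfocal distance H = f²/(N·c) + f = 14²/(5.6 × 0.004) + 14 = 196/0.0224 + 14 ≈ 8764.0 mm ≈ 8.76 m.

8.76 m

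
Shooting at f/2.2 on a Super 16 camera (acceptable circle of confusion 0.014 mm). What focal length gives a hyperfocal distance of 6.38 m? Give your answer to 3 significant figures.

14.0 mm

From H = f²/(N·c) + f, with f ≪ H: f ≈ √(H·N·c) = √(6380 × 2.2 × 0.014) = √196.50 ≈ 14.02 mm.
The +f correction barely moves this — solving exactly, f² + N·c·f − N·c·H = 0 ⇒ f = (−N·c + √((N·c)² + 4·N·c·H))/2 = (−0.0308 + √786.02)/2 ≈ 14.003 mm, so f ≈ 14.0 mm.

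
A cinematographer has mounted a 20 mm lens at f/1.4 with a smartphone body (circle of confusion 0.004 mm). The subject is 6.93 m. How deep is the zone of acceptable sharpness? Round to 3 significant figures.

Hyperfocal distance H = f²/(N·c) + f = 20²/(1.4 × 0.004) + 20 = 400/0.0056 + 20 ≈ 71448.6 mm ≈ 71.45 m.
Near limit Dn = s·(H − f)/(H + s − 2f) = 6930 × (71448.6 − 20) / (71448.6 + 6930 − 2 × 20) = 6930 × 71428.6 / 78338.6 ≈ 6318.7 mm.
Far limit Df = s·(H − f)/(H − s) = 6930 × (71448.6 − 20) / (71448.6 − 6930) = 6930 × 71428.6 / 64518.6 ≈ 7672.2 mm.
Depth of field = Df − Dn = 7672.2 − 6318.7 ≈ 1353.5 mm ≈ 1.35 m.

1.35 m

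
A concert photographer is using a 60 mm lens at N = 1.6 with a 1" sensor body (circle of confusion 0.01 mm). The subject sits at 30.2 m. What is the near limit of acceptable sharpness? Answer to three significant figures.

Hyperfocal distance H = f²/(N·c) + f = 60²/(1.6 × 0.01) + 60 = 3600/0.016 + 60 ≈ 225060.0 mm ≈ 225.1 m.
Near limit Dn = s·(H − f)/(H + s − 2f) = 30200 × (225060.0 − 60) / (225060.0 + 30200 − 2 × 60) = 30200 × 225000.0 / 255140.0 ≈ 26632 mm ≈ 26.6 m.

26.6 m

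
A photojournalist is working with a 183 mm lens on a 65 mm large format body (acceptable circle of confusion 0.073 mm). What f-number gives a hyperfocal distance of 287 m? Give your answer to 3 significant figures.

f/1.60

Rearrange H = f²/(N·c) + f for N: N = f² / ((H − f)·c).
N = 183² / ((287000 − 183) × 0.073) = 33489 / 20938 ≈ 1.60.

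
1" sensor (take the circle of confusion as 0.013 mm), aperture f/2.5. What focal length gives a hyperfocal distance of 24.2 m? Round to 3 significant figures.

From H = f²/(N·c) + f, with f ≪ H: f ≈ √(H·N·c) = √(24200 × 2.5 × 0.013) = √786.50 ≈ 28.04 mm.
The +f correction barely moves this — solving exactly, f² + N·c·f − N·c·H = 0 ⇒ f = (−N·c + √((N·c)² + 4·N·c·H))/2 = (−0.0325 + √3146.0)/2 ≈ 28.028 mm, so f ≈ 28.0 mm.

28.0 mm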